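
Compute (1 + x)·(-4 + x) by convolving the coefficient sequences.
Ascending coefficients: a = [1, 1], b = [-4, 1]. c[0] = 1×-4 = -4; c[1] = 1×1 + 1×-4 = -3; c[2] = 1×1 = 1. Result coefficients: [-4, -3, 1] → -4 - 3x + x^2

-4 - 3x + x^2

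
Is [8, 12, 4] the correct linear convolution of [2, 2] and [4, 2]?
Recompute linear convolution of [2, 2] and [4, 2]: y[0] = 2×4 = 8; y[1] = 2×2 + 2×4 = 12; y[2] = 2×2 = 4 → [8, 12, 4]. Given [8, 12, 4] matches, so answer: Yes

Yes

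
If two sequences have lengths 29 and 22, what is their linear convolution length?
Linear/full convolution length: m + n - 1 = 29 + 22 - 1 = 50

50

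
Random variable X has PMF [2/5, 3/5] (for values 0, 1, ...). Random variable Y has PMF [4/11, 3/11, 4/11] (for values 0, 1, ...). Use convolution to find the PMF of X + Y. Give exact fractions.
P(X+Y=k) = Σ_i P(X=i)·P(Y=k-i) — a convolution of [2/5, 3/5] and [4/11, 3/11, 4/11]. P(X+Y=0) = (2/5)×(4/11) = 8/55; P(X+Y=1) = (2/5)×(3/11) + (3/5)×(4/11) = 6/55 + 12/55 = 18/55; P(X+Y=2) = (2/5)×(4/11) + (3/5)×(3/11) = 8/55 + 9/55 = 17/55; P(X+Y=3) = (3/5)×(4/11) = 12/55. PMF: [8/55, 18/55, 17/55, 12/55] (sums to 1 ✓)

[8/55, 18/55, 17/55, 12/55]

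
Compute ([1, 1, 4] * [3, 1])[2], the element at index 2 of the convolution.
Use y[k] = Σ_i a[i]·b[k-i] at k=2. y[2] = 1×1 + 4×3 = 13

13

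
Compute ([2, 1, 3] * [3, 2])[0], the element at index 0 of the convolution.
Use y[k] = Σ_i a[i]·b[k-i] at k=0. y[0] = 2×3 = 6

6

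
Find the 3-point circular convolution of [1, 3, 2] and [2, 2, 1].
Use y[k] = Σ_j s[j]·t[(k-j) mod 3]. y[0] = 1×2 + 3×1 + 2×2 = 9; y[1] = 1×2 + 3×2 + 2×1 = 10; y[2] = 1×1 + 3×2 + 2×2 = 11. Result: [9, 10, 11]

[9, 10, 11]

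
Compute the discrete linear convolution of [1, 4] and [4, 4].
y[0] = 1×4 = 4; y[1] = 1×4 + 4×4 = 20; y[2] = 4×4 = 16

[4, 20, 16]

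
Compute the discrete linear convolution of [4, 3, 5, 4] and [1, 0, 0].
y[0] = 4×1 = 4; y[1] = 4×0 + 3×1 = 3; y[2] = 4×0 + 3×0 + 5×1 = 5; y[3] = 3×0 + 5×0 + 4×1 = 4; y[4] = 5×0 + 4×0 = 0; y[5] = 4×0 = 0

[4, 3, 5, 4, 0, 0]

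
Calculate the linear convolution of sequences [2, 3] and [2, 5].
y[0] = 2×2 = 4; y[1] = 2×5 + 3×2 = 16; y[2] = 3×5 = 15

[4, 16, 15]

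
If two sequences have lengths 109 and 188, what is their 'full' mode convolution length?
Linear/full convolution length: m + n - 1 = 109 + 188 - 1 = 296

296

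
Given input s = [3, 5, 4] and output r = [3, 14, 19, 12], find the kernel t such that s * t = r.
Output length 4 = len(s) + len(t) - 1 ⇒ len(t) = 2. Solve t forward using t[k] = (r[k] - Σ_{i≥1} s[i]·t[k-i]) / s[0]: t[0] = r[0] / s[0] = 3 / 3 = 1; t[1] = (r[1] - 5×1) / s[0] = (14 - 5×1) / 3 = 3. So t = [1, 3]. Forward-check [3, 5, 4] * [1, 3]: r[0] = 3×1 = 3; r[1] = 3×3 + 5×1 = 14; r[2] = 5×3 + 4×1 = 19; r[3] = 4×3 = 12 → [3, 14, 19, 12] ✓

[1, 3]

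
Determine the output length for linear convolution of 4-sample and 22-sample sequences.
Linear/full convolution length: m + n - 1 = 4 + 22 - 1 = 25

25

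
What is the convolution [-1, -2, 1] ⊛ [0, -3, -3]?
y[0] = -1×0 = 0; y[1] = -1×-3 + -2×0 = 3; y[2] = -1×-3 + -2×-3 + 1×0 = 9; y[3] = -2×-3 + 1×-3 = 3; y[4] = 1×-3 = -3

[0, 3, 9, 3, -3]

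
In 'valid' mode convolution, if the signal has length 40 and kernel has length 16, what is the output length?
'Valid' mode counts only positions where the kernel fully overlaps the signal: m - n + 1 = 40 - 16 + 1 = 25

25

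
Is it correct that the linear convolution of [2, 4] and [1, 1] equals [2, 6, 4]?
Recompute linear convolution of [2, 4] and [1, 1]: y[0] = 2×1 = 2; y[1] = 2×1 + 4×1 = 6; y[2] = 4×1 = 4 → [2, 6, 4]. Given [2, 6, 4] matches, so answer: Yes

Yes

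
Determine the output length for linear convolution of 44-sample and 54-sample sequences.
Linear/full convolution length: m + n - 1 = 44 + 54 - 1 = 97

97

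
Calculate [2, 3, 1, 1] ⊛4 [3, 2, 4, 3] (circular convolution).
Use y[k] = Σ_j u[j]·v[(k-j) mod 4]. y[0] = 2×3 + 3×3 + 1×4 + 1×2 = 21; y[1] = 2×2 + 3×3 + 1×3 + 1×4 = 20; y[2] = 2×4 + 3×2 + 1×3 + 1×3 = 20; y[3] = 2×3 + 3×4 + 1×2 + 1×3 = 23. Result: [21, 20, 20, 23]

[21, 20, 20, 23]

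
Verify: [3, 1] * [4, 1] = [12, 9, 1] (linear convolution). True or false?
Recompute linear convolution of [3, 1] and [4, 1]: y[0] = 3×4 = 12; y[1] = 3×1 + 1×4 = 7; y[2] = 1×1 = 1 → [12, 7, 1]. Compare to given [12, 9, 1]: they differ at index 1: given 9, correct 7, so answer: No

No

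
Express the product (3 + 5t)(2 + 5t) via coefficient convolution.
Ascending coefficients: a = [3, 5], b = [2, 5]. c[0] = 3×2 = 6; c[1] = 3×5 + 5×2 = 25; c[2] = 5×5 = 25. Result coefficients: [6, 25, 25] → 6 + 25t + 25t^2

6 + 25t + 25t^2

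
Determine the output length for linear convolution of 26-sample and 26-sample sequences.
Linear/full convolution length: m + n - 1 = 26 + 26 - 1 = 51

51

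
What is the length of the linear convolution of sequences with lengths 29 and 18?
Linear/full convolution length: m + n - 1 = 29 + 18 - 1 = 46

46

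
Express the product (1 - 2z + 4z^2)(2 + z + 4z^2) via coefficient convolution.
Ascending coefficients: a = [1, -2, 4], b = [2, 1, 4]. c[0] = 1×2 = 2; c[1] = 1×1 + -2×2 = -3; c[2] = 1×4 + -2×1 + 4×2 = 10; c[3] = -2×4 + 4×1 = -4; c[4] = 4×4 = 16. Result coefficients: [2, -3, 10, -4, 16] → 2 - 3z + 10z^2 - 4z^3 + 16z^4

2 - 3z + 10z^2 - 4z^3 + 16z^4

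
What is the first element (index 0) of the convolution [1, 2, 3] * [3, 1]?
Use y[k] = Σ_i a[i]·b[k-i] at k=0. y[0] = 1×3 = 3

3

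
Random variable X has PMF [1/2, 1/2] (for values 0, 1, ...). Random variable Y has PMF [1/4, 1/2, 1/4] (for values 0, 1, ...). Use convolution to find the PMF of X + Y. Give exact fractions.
P(X+Y=k) = Σ_i P(X=i)·P(Y=k-i) — a convolution of [1/2, 1/2] and [1/4, 1/2, 1/4]. P(X+Y=0) = (1/2)×(1/4) = 1/8; P(X+Y=1) = (1/2)×(1/2) + (1/2)×(1/4) = 1/4 + 1/8 = 3/8; P(X+Y=2) = (1/2)×(1/4) + (1/2)×(1/2) = 1/8 + 1/4 = 3/8; P(X+Y=3) = (1/2)×(1/4) = 1/8. PMF: [1/8, 3/8, 3/8, 1/8] (sums to 1 ✓)

[1/8, 3/8, 3/8, 1/8]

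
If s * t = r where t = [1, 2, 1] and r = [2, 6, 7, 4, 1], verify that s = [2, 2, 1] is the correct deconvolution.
Forward-compute [2, 2, 1] * [1, 2, 1]: r[0] = 2×1 = 2; r[1] = 2×2 + 2×1 = 6; r[2] = 2×1 + 2×2 + 1×1 = 7; r[3] = 2×1 + 1×2 = 4; r[4] = 1×1 = 1 → [2, 6, 7, 4, 1]. Matches given r = [2, 6, 7, 4, 1], so verified.

Verified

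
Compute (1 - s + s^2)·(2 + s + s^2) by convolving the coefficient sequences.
Ascending coefficients: a = [1, -1, 1], b = [2, 1, 1]. c[0] = 1×2 = 2; c[1] = 1×1 + -1×2 = -1; c[2] = 1×1 + -1×1 + 1×2 = 2; c[3] = -1×1 + 1×1 = 0; c[4] = 1×1 = 1. Result coefficients: [2, -1, 2, 0, 1] → 2 - s + 2s^2 + s^4

2 - s + 2s^2 + s^4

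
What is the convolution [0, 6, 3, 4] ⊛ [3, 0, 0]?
y[0] = 0×3 = 0; y[1] = 0×0 + 6×3 = 18; y[2] = 0×0 + 6×0 + 3×3 = 9; y[3] = 6×0 + 3×0 + 4×3 = 12; y[4] = 3×0 + 4×0 = 0; y[5] = 4×0 = 0

[0, 18, 9, 12, 0, 0]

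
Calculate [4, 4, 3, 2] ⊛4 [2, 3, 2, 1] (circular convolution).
Use y[k] = Σ_j f[j]·g[(k-j) mod 4]. y[0] = 4×2 + 4×1 + 3×2 + 2×3 = 24; y[1] = 4×3 + 4×2 + 3×1 + 2×2 = 27; y[2] = 4×2 + 4×3 + 3×2 + 2×1 = 28; y[3] = 4×1 + 4×2 + 3×3 + 2×2 = 25. Result: [24, 27, 28, 25]

[24, 27, 28, 25]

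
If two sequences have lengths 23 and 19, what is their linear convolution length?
Linear/full convolution length: m + n - 1 = 23 + 19 - 1 = 41

41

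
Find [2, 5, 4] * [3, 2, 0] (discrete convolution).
y[0] = 2×3 = 6; y[1] = 2×2 + 5×3 = 19; y[2] = 2×0 + 5×2 + 4×3 = 22; y[3] = 5×0 + 4×2 = 8; y[4] = 4×0 = 0

[6, 19, 22, 8, 0]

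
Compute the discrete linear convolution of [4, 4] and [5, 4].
y[0] = 4×5 = 20; y[1] = 4×4 + 4×5 = 36; y[2] = 4×4 = 16

[20, 36, 16]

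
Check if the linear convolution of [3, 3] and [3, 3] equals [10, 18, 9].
Recompute linear convolution of [3, 3] and [3, 3]: y[0] = 3×3 = 9; y[1] = 3×3 + 3×3 = 18; y[2] = 3×3 = 9 → [9, 18, 9]. Compare to given [10, 18, 9]: they differ at index 0: given 10, correct 9, so answer: No

No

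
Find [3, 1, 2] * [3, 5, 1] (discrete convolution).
y[0] = 3×3 = 9; y[1] = 3×5 + 1×3 = 18; y[2] = 3×1 + 1×5 + 2×3 = 14; y[3] = 1×1 + 2×5 = 11; y[4] = 2×1 = 2

[9, 18, 14, 11, 2]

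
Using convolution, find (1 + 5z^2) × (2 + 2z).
Ascending coefficients: a = [1, 0, 5], b = [2, 2]. c[0] = 1×2 = 2; c[1] = 1×2 + 0×2 = 2; c[2] = 0×2 + 5×2 = 10; c[3] = 5×2 = 10. Result coefficients: [2, 2, 10, 10] → 2 + 2z + 10z^2 + 10z^3

2 + 2z + 10z^2 + 10z^3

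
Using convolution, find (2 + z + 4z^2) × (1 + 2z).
Ascending coefficients: a = [2, 1, 4], b = [1, 2]. c[0] = 2×1 = 2; c[1] = 2×2 + 1×1 = 5; c[2] = 1×2 + 4×1 = 6; c[3] = 4×2 = 8. Result coefficients: [2, 5, 6, 8] → 2 + 5z + 6z^2 + 8z^3

2 + 5z + 6z^2 + 8z^3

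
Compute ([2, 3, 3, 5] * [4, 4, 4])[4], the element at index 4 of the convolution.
Use y[k] = Σ_i a[i]·b[k-i] at k=4. y[4] = 3×4 + 5×4 = 32

32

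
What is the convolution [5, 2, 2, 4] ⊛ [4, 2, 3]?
y[0] = 5×4 = 20; y[1] = 5×2 + 2×4 = 18; y[2] = 5×3 + 2×2 + 2×4 = 27; y[3] = 2×3 + 2×2 + 4×4 = 26; y[4] = 2×3 + 4×2 = 14; y[5] = 4×3 = 12

[20, 18, 27, 26, 14, 12]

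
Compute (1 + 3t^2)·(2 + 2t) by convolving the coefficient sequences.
Ascending coefficients: a = [1, 0, 3], b = [2, 2]. c[0] = 1×2 = 2; c[1] = 1×2 + 0×2 = 2; c[2] = 0×2 + 3×2 = 6; c[3] = 3×2 = 6. Result coefficients: [2, 2, 6, 6] → 2 + 2t + 6t^2 + 6t^3

2 + 2t + 6t^2 + 6t^3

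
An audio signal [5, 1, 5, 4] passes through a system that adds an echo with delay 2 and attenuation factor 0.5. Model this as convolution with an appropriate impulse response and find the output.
Direct-path + delayed-attenuated-path model → impulse response h = [1, 0, 0.5] (1 at lag 0, 0.5 at lag 2). Output y[n] = x[n] + 0.5·x[n - 2] (with x[n] = 0 outside 0..3): y[0] = 5 + 0.5×0 = 5; y[1] = 1 + 0.5×0 = 1; y[2] = 5 + 0.5×5 = 7.5; y[3] = 4 + 0.5×1 = 4.5; y[4] = 0 + 0.5×5 = 2.5; y[5] = 0 + 0.5×4 = 2.0. So y = [5, 1, 7.5, 4.5, 2.5, 2.0]

[5, 1, 7.5, 4.5, 2.5, 2.0]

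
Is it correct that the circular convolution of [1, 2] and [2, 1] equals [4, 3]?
Recompute circular convolution of [1, 2] and [2, 1]: y[0] = 1×2 + 2×1 = 4; y[1] = 1×1 + 2×2 = 5 → [4, 5]. Compare to given [4, 3]: they differ at index 1: given 3, correct 5, so answer: No

No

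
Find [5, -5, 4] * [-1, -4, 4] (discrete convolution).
y[0] = 5×-1 = -5; y[1] = 5×-4 + -5×-1 = -15; y[2] = 5×4 + -5×-4 + 4×-1 = 36; y[3] = -5×4 + 4×-4 = -36; y[4] = 4×4 = 16

[-5, -15, 36, -36, 16]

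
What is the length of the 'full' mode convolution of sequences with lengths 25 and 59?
Linear/full convolution length: m + n - 1 = 25 + 59 - 1 = 83

83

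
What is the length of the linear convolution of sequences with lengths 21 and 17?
Linear/full convolution length: m + n - 1 = 21 + 17 - 1 = 37

37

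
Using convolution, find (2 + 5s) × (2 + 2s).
Ascending coefficients: a = [2, 5], b = [2, 2]. c[0] = 2×2 = 4; c[1] = 2×2 + 5×2 = 14; c[2] = 5×2 = 10. Result coefficients: [4, 14, 10] → 4 + 14s + 10s^2

4 + 14s + 10s^2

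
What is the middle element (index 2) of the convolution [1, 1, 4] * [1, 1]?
Use y[k] = Σ_i a[i]·b[k-i] at k=2. y[2] = 1×1 + 4×1 = 5

5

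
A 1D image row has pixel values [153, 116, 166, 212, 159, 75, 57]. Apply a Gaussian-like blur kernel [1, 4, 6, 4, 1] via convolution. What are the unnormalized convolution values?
Convolve image row [153, 116, 166, 212, 159, 75, 57] with kernel [1, 4, 6, 4, 1]: y[0] = 153×1 = 153; y[1] = 153×4 + 116×1 = 728; y[2] = 153×6 + 116×4 + 166×1 = 1548; y[3] = 153×4 + 116×6 + 166×4 + 212×1 = 2184; y[4] = 153×1 + 116×4 + 166×6 + 212×4 + 159×1 = 2620; y[5] = 116×1 + 166×4 + 212×6 + 159×4 + 75×1 = 2763; y[6] = 166×1 + 212×4 + 159×6 + 75×4 + 57×1 = 2325; y[7] = 212×1 + 159×4 + 75×6 + 57×4 = 1526; y[8] = 159×1 + 75×4 + 57×6 = 801; y[9] = 75×1 + 57×4 = 303; y[10] = 57×1 = 57 → [153, 728, 1548, 2184, 2620, 2763, 2325, 1526, 801, 303, 57]. Normalization factor = sum(kernel) = 16.

[153, 728, 1548, 2184, 2620, 2763, 2325, 1526, 801, 303, 57]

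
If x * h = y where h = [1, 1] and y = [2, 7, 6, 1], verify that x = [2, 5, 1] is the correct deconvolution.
Forward-compute [2, 5, 1] * [1, 1]: y[0] = 2×1 = 2; y[1] = 2×1 + 5×1 = 7; y[2] = 5×1 + 1×1 = 6; y[3] = 1×1 = 1 → [2, 7, 6, 1]. Matches given y = [2, 7, 6, 1], so verified.

Verified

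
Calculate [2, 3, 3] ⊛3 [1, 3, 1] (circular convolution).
Use y[k] = Σ_j x[j]·h[(k-j) mod 3]. y[0] = 2×1 + 3×1 + 3×3 = 14; y[1] = 2×3 + 3×1 + 3×1 = 12; y[2] = 2×1 + 3×3 + 3×1 = 14. Result: [14, 12, 14]

[14, 12, 14]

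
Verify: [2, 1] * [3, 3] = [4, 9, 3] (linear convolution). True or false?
Recompute linear convolution of [2, 1] and [3, 3]: y[0] = 2×3 = 6; y[1] = 2×3 + 1×3 = 9; y[2] = 1×3 = 3 → [6, 9, 3]. Compare to given [4, 9, 3]: they differ at index 0: given 4, correct 6, so answer: No

No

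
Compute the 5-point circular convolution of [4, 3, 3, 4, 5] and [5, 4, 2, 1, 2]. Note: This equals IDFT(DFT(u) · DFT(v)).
Either evaluate y[k] = Σ_j u[j]·v[(k-j) mod 5] directly, or use IDFT(DFT(u) · DFT(v)). y[0] = 4×5 + 3×2 + 3×1 + 4×2 + 5×4 = 57; y[1] = 4×4 + 3×5 + 3×2 + 4×1 + 5×2 = 51; y[2] = 4×2 + 3×4 + 3×5 + 4×2 + 5×1 = 48; y[3] = 4×1 + 3×2 + 3×4 + 4×5 + 5×2 = 52; y[4] = 4×2 + 3×1 + 3×2 + 4×4 + 5×5 = 58. Result: [57, 51, 48, 52, 58]

[57, 51, 48, 52, 58]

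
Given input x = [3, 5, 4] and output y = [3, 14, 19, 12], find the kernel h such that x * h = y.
Output length 4 = len(x) + len(h) - 1 ⇒ len(h) = 2. Solve h forward using h[k] = (y[k] - Σ_{i≥1} x[i]·h[k-i]) / x[0]: h[0] = y[0] / x[0] = 3 / 3 = 1; h[1] = (y[1] - 5×1) / x[0] = (14 - 5×1) / 3 = 3. So h = [1, 3]. Forward-check [3, 5, 4] * [1, 3]: y[0] = 3×1 = 3; y[1] = 3×3 + 5×1 = 14; y[2] = 5×3 + 4×1 = 19; y[3] = 4×3 = 12 → [3, 14, 19, 12] ✓

[1, 3]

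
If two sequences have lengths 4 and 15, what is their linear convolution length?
Linear/full convolution length: m + n - 1 = 4 + 15 - 1 = 18

18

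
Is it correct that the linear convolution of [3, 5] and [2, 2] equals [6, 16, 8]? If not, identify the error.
Recompute linear convolution of [3, 5] and [2, 2]: y[0] = 3×2 = 6; y[1] = 3×2 + 5×2 = 16; y[2] = 5×2 = 10 → [6, 16, 10]. Compare to given [6, 16, 8]: they differ at index 2: given 8, correct 10, so answer: No

No. Error at index 2: given 8, correct 10.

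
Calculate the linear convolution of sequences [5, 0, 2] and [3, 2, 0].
y[0] = 5×3 = 15; y[1] = 5×2 + 0×3 = 10; y[2] = 5×0 + 0×2 + 2×3 = 6; y[3] = 0×0 + 2×2 = 4; y[4] = 2×0 = 0

[15, 10, 6, 4, 0]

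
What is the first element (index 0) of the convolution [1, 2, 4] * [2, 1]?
Use y[k] = Σ_i a[i]·b[k-i] at k=0. y[0] = 1×2 = 2

2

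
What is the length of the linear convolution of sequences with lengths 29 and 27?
Linear/full convolution length: m + n - 1 = 29 + 27 - 1 = 55

55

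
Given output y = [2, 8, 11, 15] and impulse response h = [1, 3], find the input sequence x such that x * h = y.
Deconvolve y=[2, 8, 11, 15] by h=[1, 3]. Since h[0]=1, solve forward: x[0] = y[0] / 1 = 2; x[1] = (y[1] - 2×3) / 1 = 2; x[2] = (y[2] - 2×3) / 1 = 5. So x = [2, 2, 5]. Check by forward convolution: y[0] = 2×1 = 2; y[1] = 2×3 + 2×1 = 8; y[2] = 2×3 + 5×1 = 11; y[3] = 5×3 = 15

[2, 2, 5]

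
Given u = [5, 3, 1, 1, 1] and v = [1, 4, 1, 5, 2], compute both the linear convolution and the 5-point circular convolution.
Linear: y_lin[0] = 5×1 = 5; y_lin[1] = 5×4 + 3×1 = 23; y_lin[2] = 5×1 + 3×4 + 1×1 = 18; y_lin[3] = 5×5 + 3×1 + 1×4 + 1×1 = 33; y_lin[4] = 5×2 + 3×5 + 1×1 + 1×4 + 1×1 = 31; y_lin[5] = 3×2 + 1×5 + 1×1 + 1×4 = 16; y_lin[6] = 1×2 + 1×5 + 1×1 = 8; y_lin[7] = 1×2 + 1×5 = 7; y_lin[8] = 1×2 = 2 → [5, 23, 18, 33, 31, 16, 8, 7, 2]. Circular (length 5): y[0] = 5×1 + 3×2 + 1×5 + 1×1 + 1×4 = 21; y[1] = 5×4 + 3×1 + 1×2 + 1×5 + 1×1 = 31; y[2] = 5×1 + 3×4 + 1×1 + 1×2 + 1×5 = 25; y[3] = 5×5 + 3×1 + 1×4 + 1×1 + 1×2 = 35; y[4] = 5×2 + 3×5 + 1×1 + 1×4 + 1×1 = 31 → [21, 31, 25, 35, 31]

Linear: [5, 23, 18, 33, 31, 16, 8, 7, 2], Circular: [21, 31, 25, 35, 31]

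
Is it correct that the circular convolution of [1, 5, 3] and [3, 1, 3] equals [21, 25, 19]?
Recompute circular convolution of [1, 5, 3] and [3, 1, 3]: y[0] = 1×3 + 5×3 + 3×1 = 21; y[1] = 1×1 + 5×3 + 3×3 = 25; y[2] = 1×3 + 5×1 + 3×3 = 17 → [21, 25, 17]. Compare to given [21, 25, 19]: they differ at index 2: given 19, correct 17, so answer: No

No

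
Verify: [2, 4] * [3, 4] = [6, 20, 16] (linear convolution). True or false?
Recompute linear convolution of [2, 4] and [3, 4]: y[0] = 2×3 = 6; y[1] = 2×4 + 4×3 = 20; y[2] = 4×4 = 16 → [6, 20, 16]. Given [6, 20, 16] matches, so answer: Yes

Yes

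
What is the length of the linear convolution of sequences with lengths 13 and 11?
Linear/full convolution length: m + n - 1 = 13 + 11 - 1 = 23

23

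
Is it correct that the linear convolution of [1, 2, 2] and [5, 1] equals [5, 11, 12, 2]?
Recompute linear convolution of [1, 2, 2] and [5, 1]: y[0] = 1×5 = 5; y[1] = 1×1 + 2×5 = 11; y[2] = 2×1 + 2×5 = 12; y[3] = 2×1 = 2 → [5, 11, 12, 2]. Given [5, 11, 12, 2] matches, so answer: Yes

Yes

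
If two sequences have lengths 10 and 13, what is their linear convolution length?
Linear/full convolution length: m + n - 1 = 10 + 13 - 1 = 22

22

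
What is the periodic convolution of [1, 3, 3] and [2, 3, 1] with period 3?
Use y[k] = Σ_j u[j]·v[(k-j) mod 3]. y[0] = 1×2 + 3×1 + 3×3 = 14; y[1] = 1×3 + 3×2 + 3×1 = 12; y[2] = 1×1 + 3×3 + 3×2 = 16. Result: [14, 12, 16]

[14, 12, 16]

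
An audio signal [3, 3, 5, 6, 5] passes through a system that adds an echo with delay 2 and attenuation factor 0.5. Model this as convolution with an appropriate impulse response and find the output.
Direct-path + delayed-attenuated-path model → impulse response h = [1, 0, 0.5] (1 at lag 0, 0.5 at lag 2). Output y[n] = x[n] + 0.5·x[n - 2] (with x[n] = 0 outside 0..4): y[0] = 3 + 0.5×0 = 3; y[1] = 3 + 0.5×0 = 3; y[2] = 5 + 0.5×3 = 6.5; y[3] = 6 + 0.5×3 = 7.5; y[4] = 5 + 0.5×5 = 7.5; y[5] = 0 + 0.5×6 = 3.0; y[6] = 0 + 0.5×5 = 2.5. So y = [3, 3, 6.5, 7.5, 7.5, 3.0, 2.5]

[3, 3, 6.5, 7.5, 7.5, 3.0, 2.5]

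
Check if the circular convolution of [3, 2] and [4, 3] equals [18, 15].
Recompute circular convolution of [3, 2] and [4, 3]: y[0] = 3×4 + 2×3 = 18; y[1] = 3×3 + 2×4 = 17 → [18, 17]. Compare to given [18, 15]: they differ at index 1: given 15, correct 17, so answer: No

No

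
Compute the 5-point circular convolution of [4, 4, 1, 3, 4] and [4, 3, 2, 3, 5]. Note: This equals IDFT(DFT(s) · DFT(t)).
Either evaluate y[k] = Σ_j s[j]·t[(k-j) mod 5] directly, or use IDFT(DFT(s) · DFT(t)). y[0] = 4×4 + 4×5 + 1×3 + 3×2 + 4×3 = 57; y[1] = 4×3 + 4×4 + 1×5 + 3×3 + 4×2 = 50; y[2] = 4×2 + 4×3 + 1×4 + 3×5 + 4×3 = 51; y[3] = 4×3 + 4×2 + 1×3 + 3×4 + 4×5 = 55; y[4] = 4×5 + 4×3 + 1×2 + 3×3 + 4×4 = 59. Result: [57, 50, 51, 55, 59]

[57, 50, 51, 55, 59]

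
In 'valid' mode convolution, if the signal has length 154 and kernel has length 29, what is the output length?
'Valid' mode counts only positions where the kernel fully overlaps the signal: m - n + 1 = 154 - 29 + 1 = 126

126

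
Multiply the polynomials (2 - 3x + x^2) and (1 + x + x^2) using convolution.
Ascending coefficients: a = [2, -3, 1], b = [1, 1, 1]. c[0] = 2×1 = 2; c[1] = 2×1 + -3×1 = -1; c[2] = 2×1 + -3×1 + 1×1 = 0; c[3] = -3×1 + 1×1 = -2; c[4] = 1×1 = 1. Result coefficients: [2, -1, 0, -2, 1] → 2 - x - 2x^3 + x^4

2 - x - 2x^3 + x^4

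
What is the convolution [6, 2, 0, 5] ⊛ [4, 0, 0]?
y[0] = 6×4 = 24; y[1] = 6×0 + 2×4 = 8; y[2] = 6×0 + 2×0 + 0×4 = 0; y[3] = 2×0 + 0×0 + 5×4 = 20; y[4] = 0×0 + 5×0 = 0; y[5] = 5×0 = 0

[24, 8, 0, 20, 0, 0]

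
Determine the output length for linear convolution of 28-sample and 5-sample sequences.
Linear/full convolution length: m + n - 1 = 28 + 5 - 1 = 32

32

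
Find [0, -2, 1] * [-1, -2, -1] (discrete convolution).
y[0] = 0×-1 = 0; y[1] = 0×-2 + -2×-1 = 2; y[2] = 0×-1 + -2×-2 + 1×-1 = 3; y[3] = -2×-1 + 1×-2 = 0; y[4] = 1×-1 = -1

[0, 2, 3, 0, -1]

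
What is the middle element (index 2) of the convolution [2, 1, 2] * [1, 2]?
Use y[k] = Σ_i a[i]·b[k-i] at k=2. y[2] = 1×2 + 2×1 = 4

4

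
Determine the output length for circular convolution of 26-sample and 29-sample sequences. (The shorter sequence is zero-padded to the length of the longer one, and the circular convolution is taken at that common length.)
Circular convolution (zero-padding the shorter input) has length max(m, n) = max(26, 29) = 29

29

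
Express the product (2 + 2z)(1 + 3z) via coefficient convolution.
Ascending coefficients: a = [2, 2], b = [1, 3]. c[0] = 2×1 = 2; c[1] = 2×3 + 2×1 = 8; c[2] = 2×3 = 6. Result coefficients: [2, 8, 6] → 2 + 8z + 6z^2

2 + 8z + 6z^2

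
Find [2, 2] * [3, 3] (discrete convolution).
y[0] = 2×3 = 6; y[1] = 2×3 + 2×3 = 12; y[2] = 2×3 = 6

[6, 12, 6]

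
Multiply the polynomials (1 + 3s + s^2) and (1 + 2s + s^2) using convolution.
Ascending coefficients: a = [1, 3, 1], b = [1, 2, 1]. c[0] = 1×1 = 1; c[1] = 1×2 + 3×1 = 5; c[2] = 1×1 + 3×2 + 1×1 = 8; c[3] = 3×1 + 1×2 = 5; c[4] = 1×1 = 1. Result coefficients: [1, 5, 8, 5, 1] → 1 + 5s + 8s^2 + 5s^3 + s^4

1 + 5s + 8s^2 + 5s^3 + s^4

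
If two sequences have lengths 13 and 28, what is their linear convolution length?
Linear/full convolution length: m + n - 1 = 13 + 28 - 1 = 40

40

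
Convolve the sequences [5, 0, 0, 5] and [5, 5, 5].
y[0] = 5×5 = 25; y[1] = 5×5 + 0×5 = 25; y[2] = 5×5 + 0×5 + 0×5 = 25; y[3] = 0×5 + 0×5 + 5×5 = 25; y[4] = 0×5 + 5×5 = 25; y[5] = 5×5 = 25

[25, 25, 25, 25, 25, 25]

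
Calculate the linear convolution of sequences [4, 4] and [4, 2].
y[0] = 4×4 = 16; y[1] = 4×2 + 4×4 = 24; y[2] = 4×2 = 8

[16, 24, 8]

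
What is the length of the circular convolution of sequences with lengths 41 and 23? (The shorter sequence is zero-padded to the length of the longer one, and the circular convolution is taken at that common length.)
Circular convolution (zero-padding the shorter input) has length max(m, n) = max(41, 23) = 41

41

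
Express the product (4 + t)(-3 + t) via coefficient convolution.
Ascending coefficients: a = [4, 1], b = [-3, 1]. c[0] = 4×-3 = -12; c[1] = 4×1 + 1×-3 = 1; c[2] = 1×1 = 1. Result coefficients: [-12, 1, 1] → -12 + t + t^2

-12 + t + t^2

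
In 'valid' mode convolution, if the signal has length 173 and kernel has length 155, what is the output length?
'Valid' mode counts only positions where the kernel fully overlaps the signal: m - n + 1 = 173 - 155 + 1 = 19

19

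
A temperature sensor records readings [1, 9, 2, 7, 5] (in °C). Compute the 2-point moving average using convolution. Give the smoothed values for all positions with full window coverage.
2-point moving average kernel = [1, 1]. Apply in 'valid' mode (full window coverage): avg[0] = (1 + 9) / 2 = 5.0; avg[1] = (9 + 2) / 2 = 5.5; avg[2] = (2 + 7) / 2 = 4.5; avg[3] = (7 + 5) / 2 = 6.0. Smoothed values: [5.0, 5.5, 4.5, 6.0]

[5.0, 5.5, 4.5, 6.0]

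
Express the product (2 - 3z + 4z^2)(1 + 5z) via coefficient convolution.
Ascending coefficients: a = [2, -3, 4], b = [1, 5]. c[0] = 2×1 = 2; c[1] = 2×5 + -3×1 = 7; c[2] = -3×5 + 4×1 = -11; c[3] = 4×5 = 20. Result coefficients: [2, 7, -11, 20] → 2 + 7z - 11z^2 + 20z^3

2 + 7z - 11z^2 + 20z^3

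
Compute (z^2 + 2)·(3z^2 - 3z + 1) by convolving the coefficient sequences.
Ascending coefficients: a = [2, 0, 1], b = [1, -3, 3]. c[0] = 2×1 = 2; c[1] = 2×-3 + 0×1 = -6; c[2] = 2×3 + 0×-3 + 1×1 = 7; c[3] = 0×3 + 1×-3 = -3; c[4] = 1×3 = 3. Result coefficients: [2, -6, 7, -3, 3] → 3z^4 - 3z^3 + 7z^2 - 6z + 2

3z^4 - 3z^3 + 7z^2 - 6z + 2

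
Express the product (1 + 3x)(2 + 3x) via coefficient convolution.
Ascending coefficients: a = [1, 3], b = [2, 3]. c[0] = 1×2 = 2; c[1] = 1×3 + 3×2 = 9; c[2] = 3×3 = 9. Result coefficients: [2, 9, 9] → 2 + 9x + 9x^2

2 + 9x + 9x^2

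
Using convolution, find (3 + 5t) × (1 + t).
Ascending coefficients: a = [3, 5], b = [1, 1]. c[0] = 3×1 = 3; c[1] = 3×1 + 5×1 = 8; c[2] = 5×1 = 5. Result coefficients: [3, 8, 5] → 3 + 8t + 5t^2

3 + 8t + 5t^2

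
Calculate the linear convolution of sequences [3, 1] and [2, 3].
y[0] = 3×2 = 6; y[1] = 3×3 + 1×2 = 11; y[2] = 1×3 = 3

[6, 11, 3]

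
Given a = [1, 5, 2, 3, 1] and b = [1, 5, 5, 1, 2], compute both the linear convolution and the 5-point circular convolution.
Linear: y_lin[0] = 1×1 = 1; y_lin[1] = 1×5 + 5×1 = 10; y_lin[2] = 1×5 + 5×5 + 2×1 = 32; y_lin[3] = 1×1 + 5×5 + 2×5 + 3×1 = 39; y_lin[4] = 1×2 + 5×1 + 2×5 + 3×5 + 1×1 = 33; y_lin[5] = 5×2 + 2×1 + 3×5 + 1×5 = 32; y_lin[6] = 2×2 + 3×1 + 1×5 = 12; y_lin[7] = 3×2 + 1×1 = 7; y_lin[8] = 1×2 = 2 → [1, 10, 32, 39, 33, 32, 12, 7, 2]. Circular (length 5): y[0] = 1×1 + 5×2 + 2×1 + 3×5 + 1×5 = 33; y[1] = 1×5 + 5×1 + 2×2 + 3×1 + 1×5 = 22; y[2] = 1×5 + 5×5 + 2×1 + 3×2 + 1×1 = 39; y[3] = 1×1 + 5×5 + 2×5 + 3×1 + 1×2 = 41; y[4] = 1×2 + 5×1 + 2×5 + 3×5 + 1×1 = 33 → [33, 22, 39, 41, 33]

Linear: [1, 10, 32, 39, 33, 32, 12, 7, 2], Circular: [33, 22, 39, 41, 33]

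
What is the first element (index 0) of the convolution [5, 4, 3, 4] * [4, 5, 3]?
Use y[k] = Σ_i a[i]·b[k-i] at k=0. y[0] = 5×4 = 20

20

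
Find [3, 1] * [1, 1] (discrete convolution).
y[0] = 3×1 = 3; y[1] = 3×1 + 1×1 = 4; y[2] = 1×1 = 1

[3, 4, 1]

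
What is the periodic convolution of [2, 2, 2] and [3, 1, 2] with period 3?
Use y[k] = Σ_j a[j]·b[(k-j) mod 3]. y[0] = 2×3 + 2×2 + 2×1 = 12; y[1] = 2×1 + 2×3 + 2×2 = 12; y[2] = 2×2 + 2×1 + 2×3 = 12. Result: [12, 12, 12]

[12, 12, 12]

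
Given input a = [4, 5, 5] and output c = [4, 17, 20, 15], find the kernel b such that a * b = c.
Output length 4 = len(a) + len(b) - 1 ⇒ len(b) = 2. Solve b forward using b[k] = (c[k] - Σ_{i≥1} a[i]·b[k-i]) / a[0]: b[0] = c[0] / a[0] = 4 / 4 = 1; b[1] = (c[1] - 5×1) / a[0] = (17 - 5×1) / 4 = 3. So b = [1, 3]. Forward-check [4, 5, 5] * [1, 3]: c[0] = 4×1 = 4; c[1] = 4×3 + 5×1 = 17; c[2] = 5×3 + 5×1 = 20; c[3] = 5×3 = 15 → [4, 17, 20, 15] ✓

[1, 3]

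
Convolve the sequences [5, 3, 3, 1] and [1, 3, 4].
y[0] = 5×1 = 5; y[1] = 5×3 + 3×1 = 18; y[2] = 5×4 + 3×3 + 3×1 = 32; y[3] = 3×4 + 3×3 + 1×1 = 22; y[4] = 3×4 + 1×3 = 15; y[5] = 1×4 = 4

[5, 18, 32, 22, 15, 4]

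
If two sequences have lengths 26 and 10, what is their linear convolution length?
Linear/full convolution length: m + n - 1 = 26 + 10 - 1 = 35

35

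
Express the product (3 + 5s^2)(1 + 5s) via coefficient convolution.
Ascending coefficients: a = [3, 0, 5], b = [1, 5]. c[0] = 3×1 = 3; c[1] = 3×5 + 0×1 = 15; c[2] = 0×5 + 5×1 = 5; c[3] = 5×5 = 25. Result coefficients: [3, 15, 5, 25] → 3 + 15s + 5s^2 + 25s^3

3 + 15s + 5s^2 + 25s^3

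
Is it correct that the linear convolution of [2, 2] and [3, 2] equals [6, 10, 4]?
Recompute linear convolution of [2, 2] and [3, 2]: y[0] = 2×3 = 6; y[1] = 2×2 + 2×3 = 10; y[2] = 2×2 = 4 → [6, 10, 4]. Given [6, 10, 4] matches, so answer: Yes

Yes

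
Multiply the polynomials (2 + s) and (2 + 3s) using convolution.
Ascending coefficients: a = [2, 1], b = [2, 3]. c[0] = 2×2 = 4; c[1] = 2×3 + 1×2 = 8; c[2] = 1×3 = 3. Result coefficients: [4, 8, 3] → 4 + 8s + 3s^2

4 + 8s + 3s^2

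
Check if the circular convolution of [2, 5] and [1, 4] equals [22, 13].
Recompute circular convolution of [2, 5] and [1, 4]: y[0] = 2×1 + 5×4 = 22; y[1] = 2×4 + 5×1 = 13 → [22, 13]. Given [22, 13] matches, so answer: Yes

Yes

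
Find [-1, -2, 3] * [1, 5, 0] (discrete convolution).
y[0] = -1×1 = -1; y[1] = -1×5 + -2×1 = -7; y[2] = -1×0 + -2×5 + 3×1 = -7; y[3] = -2×0 + 3×5 = 15; y[4] = 3×0 = 0

[-1, -7, -7, 15, 0]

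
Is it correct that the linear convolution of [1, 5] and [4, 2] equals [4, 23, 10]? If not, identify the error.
Recompute linear convolution of [1, 5] and [4, 2]: y[0] = 1×4 = 4; y[1] = 1×2 + 5×4 = 22; y[2] = 5×2 = 10 → [4, 22, 10]. Compare to given [4, 23, 10]: they differ at index 1: given 23, correct 22, so answer: No

No. Error at index 1: given 23, correct 22.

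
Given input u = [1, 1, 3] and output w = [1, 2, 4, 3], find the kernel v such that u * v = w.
Output length 4 = len(u) + len(v) - 1 ⇒ len(v) = 2. Solve v forward using v[k] = (w[k] - Σ_{i≥1} u[i]·v[k-i]) / u[0]: v[0] = w[0] / u[0] = 1 / 1 = 1; v[1] = (w[1] - 1×1) / u[0] = (2 - 1×1) / 1 = 1. So v = [1, 1]. Forward-check [1, 1, 3] * [1, 1]: w[0] = 1×1 = 1; w[1] = 1×1 + 1×1 = 2; w[2] = 1×1 + 3×1 = 4; w[3] = 3×1 = 3 → [1, 2, 4, 3] ✓

[1, 1]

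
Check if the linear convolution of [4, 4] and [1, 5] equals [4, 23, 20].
Recompute linear convolution of [4, 4] and [1, 5]: y[0] = 4×1 = 4; y[1] = 4×5 + 4×1 = 24; y[2] = 4×5 = 20 → [4, 24, 20]. Compare to given [4, 23, 20]: they differ at index 1: given 23, correct 24, so answer: No

No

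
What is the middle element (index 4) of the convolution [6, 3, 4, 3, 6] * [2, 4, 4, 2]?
Use y[k] = Σ_i a[i]·b[k-i] at k=4. y[4] = 3×2 + 4×4 + 3×4 + 6×2 = 46

46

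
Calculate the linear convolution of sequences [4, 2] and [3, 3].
y[0] = 4×3 = 12; y[1] = 4×3 + 2×3 = 18; y[2] = 2×3 = 6

[12, 18, 6]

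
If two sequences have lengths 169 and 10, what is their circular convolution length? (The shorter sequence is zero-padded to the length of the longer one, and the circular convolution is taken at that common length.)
Circular convolution (zero-padding the shorter input) has length max(m, n) = max(169, 10) = 169

169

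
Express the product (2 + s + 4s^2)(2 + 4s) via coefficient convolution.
Ascending coefficients: a = [2, 1, 4], b = [2, 4]. c[0] = 2×2 = 4; c[1] = 2×4 + 1×2 = 10; c[2] = 1×4 + 4×2 = 12; c[3] = 4×4 = 16. Result coefficients: [4, 10, 12, 16] → 4 + 10s + 12s^2 + 16s^3

4 + 10s + 12s^2 + 16s^3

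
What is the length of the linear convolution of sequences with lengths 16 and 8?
Linear/full convolution length: m + n - 1 = 16 + 8 - 1 = 23

23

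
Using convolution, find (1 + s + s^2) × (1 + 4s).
Ascending coefficients: a = [1, 1, 1], b = [1, 4]. c[0] = 1×1 = 1; c[1] = 1×4 + 1×1 = 5; c[2] = 1×4 + 1×1 = 5; c[3] = 1×4 = 4. Result coefficients: [1, 5, 5, 4] → 1 + 5s + 5s^2 + 4s^3

1 + 5s + 5s^2 + 4s^3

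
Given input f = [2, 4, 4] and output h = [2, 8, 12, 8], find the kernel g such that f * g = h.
Output length 4 = len(f) + len(g) - 1 ⇒ len(g) = 2. Solve g forward using g[k] = (h[k] - Σ_{i≥1} f[i]·g[k-i]) / f[0]: g[0] = h[0] / f[0] = 2 / 2 = 1; g[1] = (h[1] - 4×1) / f[0] = (8 - 4×1) / 2 = 2. So g = [1, 2]. Forward-check [2, 4, 4] * [1, 2]: h[0] = 2×1 = 2; h[1] = 2×2 + 4×1 = 8; h[2] = 4×2 + 4×1 = 12; h[3] = 4×2 = 8 → [2, 8, 12, 8] ✓

[1, 2]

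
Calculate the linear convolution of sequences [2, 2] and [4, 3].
y[0] = 2×4 = 8; y[1] = 2×3 + 2×4 = 14; y[2] = 2×3 = 6

[8, 14, 6]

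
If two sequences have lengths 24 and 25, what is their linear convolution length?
Linear/full convolution length: m + n - 1 = 24 + 25 - 1 = 48

48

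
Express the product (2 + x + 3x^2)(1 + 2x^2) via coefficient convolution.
Ascending coefficients: a = [2, 1, 3], b = [1, 0, 2]. c[0] = 2×1 = 2; c[1] = 2×0 + 1×1 = 1; c[2] = 2×2 + 1×0 + 3×1 = 7; c[3] = 1×2 + 3×0 = 2; c[4] = 3×2 = 6. Result coefficients: [2, 1, 7, 2, 6] → 2 + x + 7x^2 + 2x^3 + 6x^4

2 + x + 7x^2 + 2x^3 + 6x^4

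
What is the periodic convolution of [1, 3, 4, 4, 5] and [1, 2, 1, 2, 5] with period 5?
Use y[k] = Σ_j x[j]·h[(k-j) mod 5]. y[0] = 1×1 + 3×5 + 4×2 + 4×1 + 5×2 = 38; y[1] = 1×2 + 3×1 + 4×5 + 4×2 + 5×1 = 38; y[2] = 1×1 + 3×2 + 4×1 + 4×5 + 5×2 = 41; y[3] = 1×2 + 3×1 + 4×2 + 4×1 + 5×5 = 42; y[4] = 1×5 + 3×2 + 4×1 + 4×2 + 5×1 = 28. Result: [38, 38, 41, 42, 28]

[38, 38, 41, 42, 28]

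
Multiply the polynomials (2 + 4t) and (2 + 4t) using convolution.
Ascending coefficients: a = [2, 4], b = [2, 4]. c[0] = 2×2 = 4; c[1] = 2×4 + 4×2 = 16; c[2] = 4×4 = 16. Result coefficients: [4, 16, 16] → 4 + 16t + 16t^2

4 + 16t + 16t^2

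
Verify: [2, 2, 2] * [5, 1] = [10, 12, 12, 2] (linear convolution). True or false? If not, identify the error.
Recompute linear convolution of [2, 2, 2] and [5, 1]: y[0] = 2×5 = 10; y[1] = 2×1 + 2×5 = 12; y[2] = 2×1 + 2×5 = 12; y[3] = 2×1 = 2 → [10, 12, 12, 2]. Given [10, 12, 12, 2] matches, so answer: Yes

Yes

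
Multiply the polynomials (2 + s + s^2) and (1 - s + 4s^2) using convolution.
Ascending coefficients: a = [2, 1, 1], b = [1, -1, 4]. c[0] = 2×1 = 2; c[1] = 2×-1 + 1×1 = -1; c[2] = 2×4 + 1×-1 + 1×1 = 8; c[3] = 1×4 + 1×-1 = 3; c[4] = 1×4 = 4. Result coefficients: [2, -1, 8, 3, 4] → 2 - s + 8s^2 + 3s^3 + 4s^4

2 - s + 8s^2 + 3s^3 + 4s^4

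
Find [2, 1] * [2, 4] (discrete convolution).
y[0] = 2×2 = 4; y[1] = 2×4 + 1×2 = 10; y[2] = 1×4 = 4

[4, 10, 4]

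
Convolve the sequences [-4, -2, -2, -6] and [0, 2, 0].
y[0] = -4×0 = 0; y[1] = -4×2 + -2×0 = -8; y[2] = -4×0 + -2×2 + -2×0 = -4; y[3] = -2×0 + -2×2 + -6×0 = -4; y[4] = -2×0 + -6×2 = -12; y[5] = -6×0 = 0

[0, -8, -4, -4, -12, 0]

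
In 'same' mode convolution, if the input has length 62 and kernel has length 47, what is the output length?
'Same' mode returns an output with the same length as the input: 62

62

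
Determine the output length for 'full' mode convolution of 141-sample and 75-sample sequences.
Linear/full convolution length: m + n - 1 = 141 + 75 - 1 = 215

215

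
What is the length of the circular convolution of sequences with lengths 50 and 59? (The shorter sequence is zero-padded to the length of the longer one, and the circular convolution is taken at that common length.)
Circular convolution (zero-padding the shorter input) has length max(m, n) = max(50, 59) = 59

59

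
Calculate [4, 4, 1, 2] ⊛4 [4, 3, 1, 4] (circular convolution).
Use y[k] = Σ_j a[j]·b[(k-j) mod 4]. y[0] = 4×4 + 4×4 + 1×1 + 2×3 = 39; y[1] = 4×3 + 4×4 + 1×4 + 2×1 = 34; y[2] = 4×1 + 4×3 + 1×4 + 2×4 = 28; y[3] = 4×4 + 4×1 + 1×3 + 2×4 = 31. Result: [39, 34, 28, 31]

[39, 34, 28, 31]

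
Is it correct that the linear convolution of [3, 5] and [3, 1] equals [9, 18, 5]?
Recompute linear convolution of [3, 5] and [3, 1]: y[0] = 3×3 = 9; y[1] = 3×1 + 5×3 = 18; y[2] = 5×1 = 5 → [9, 18, 5]. Given [9, 18, 5] matches, so answer: Yes

Yes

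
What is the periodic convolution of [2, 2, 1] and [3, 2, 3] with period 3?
Use y[k] = Σ_j x[j]·h[(k-j) mod 3]. y[0] = 2×3 + 2×3 + 1×2 = 14; y[1] = 2×2 + 2×3 + 1×3 = 13; y[2] = 2×3 + 2×2 + 1×3 = 13. Result: [14, 13, 13]

[14, 13, 13]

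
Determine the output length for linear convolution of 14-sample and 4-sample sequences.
Linear/full convolution length: m + n - 1 = 14 + 4 - 1 = 17

17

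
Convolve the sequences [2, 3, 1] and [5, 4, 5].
y[0] = 2×5 = 10; y[1] = 2×4 + 3×5 = 23; y[2] = 2×5 + 3×4 + 1×5 = 27; y[3] = 3×5 + 1×4 = 19; y[4] = 1×5 = 5

[10, 23, 27, 19, 5]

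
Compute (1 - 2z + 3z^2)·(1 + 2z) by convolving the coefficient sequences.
Ascending coefficients: a = [1, -2, 3], b = [1, 2]. c[0] = 1×1 = 1; c[1] = 1×2 + -2×1 = 0; c[2] = -2×2 + 3×1 = -1; c[3] = 3×2 = 6. Result coefficients: [1, 0, -1, 6] → 1 - z^2 + 6z^3

1 - z^2 + 6z^3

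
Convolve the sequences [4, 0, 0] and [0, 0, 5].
y[0] = 4×0 = 0; y[1] = 4×0 + 0×0 = 0; y[2] = 4×5 + 0×0 + 0×0 = 20; y[3] = 0×5 + 0×0 = 0; y[4] = 0×5 = 0

[0, 0, 20, 0, 0]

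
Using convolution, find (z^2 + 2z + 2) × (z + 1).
Ascending coefficients: a = [2, 2, 1], b = [1, 1]. c[0] = 2×1 = 2; c[1] = 2×1 + 2×1 = 4; c[2] = 2×1 + 1×1 = 3; c[3] = 1×1 = 1. Result coefficients: [2, 4, 3, 1] → z^3 + 3z^2 + 4z + 2

z^3 + 3z^2 + 4z + 2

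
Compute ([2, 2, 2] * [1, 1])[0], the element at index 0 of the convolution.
Use y[k] = Σ_i a[i]·b[k-i] at k=0. y[0] = 2×1 = 2

2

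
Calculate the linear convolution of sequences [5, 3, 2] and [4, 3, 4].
y[0] = 5×4 = 20; y[1] = 5×3 + 3×4 = 27; y[2] = 5×4 + 3×3 + 2×4 = 37; y[3] = 3×4 + 2×3 = 18; y[4] = 2×4 = 8

[20, 27, 37, 18, 8]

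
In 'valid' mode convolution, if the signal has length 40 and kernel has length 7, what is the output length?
'Valid' mode counts only positions where the kernel fully overlaps the signal: m - n + 1 = 40 - 7 + 1 = 34

34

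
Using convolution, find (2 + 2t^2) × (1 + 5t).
Ascending coefficients: a = [2, 0, 2], b = [1, 5]. c[0] = 2×1 = 2; c[1] = 2×5 + 0×1 = 10; c[2] = 0×5 + 2×1 = 2; c[3] = 2×5 = 10. Result coefficients: [2, 10, 2, 10] → 2 + 10t + 2t^2 + 10t^3

2 + 10t + 2t^2 + 10t^3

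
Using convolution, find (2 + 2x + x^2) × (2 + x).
Ascending coefficients: a = [2, 2, 1], b = [2, 1]. c[0] = 2×2 = 4; c[1] = 2×1 + 2×2 = 6; c[2] = 2×1 + 1×2 = 4; c[3] = 1×1 = 1. Result coefficients: [4, 6, 4, 1] → 4 + 6x + 4x^2 + x^3

4 + 6x + 4x^2 + x^3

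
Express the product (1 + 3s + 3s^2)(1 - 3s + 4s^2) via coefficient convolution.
Ascending coefficients: a = [1, 3, 3], b = [1, -3, 4]. c[0] = 1×1 = 1; c[1] = 1×-3 + 3×1 = 0; c[2] = 1×4 + 3×-3 + 3×1 = -2; c[3] = 3×4 + 3×-3 = 3; c[4] = 3×4 = 12. Result coefficients: [1, 0, -2, 3, 12] → 1 - 2s^2 + 3s^3 + 12s^4

1 - 2s^2 + 3s^3 + 12s^4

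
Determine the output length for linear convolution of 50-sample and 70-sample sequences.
Linear/full convolution length: m + n - 1 = 50 + 70 - 1 = 119

119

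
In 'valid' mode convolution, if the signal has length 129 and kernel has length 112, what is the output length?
'Valid' mode counts only positions where the kernel fully overlaps the signal: m - n + 1 = 129 - 112 + 1 = 18

18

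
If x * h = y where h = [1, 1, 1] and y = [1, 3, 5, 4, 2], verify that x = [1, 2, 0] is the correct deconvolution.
Forward-compute [1, 2, 0] * [1, 1, 1]: y[0] = 1×1 = 1; y[1] = 1×1 + 2×1 = 3; y[2] = 1×1 + 2×1 + 0×1 = 3; y[3] = 2×1 + 0×1 = 2; y[4] = 0×1 = 0 → [1, 3, 3, 2, 0]. Does not match given y = [1, 3, 5, 4, 2].

Not verified. [1, 2, 0] * [1, 1, 1] = [1, 3, 3, 2, 0], which differs from [1, 3, 5, 4, 2] at index 2.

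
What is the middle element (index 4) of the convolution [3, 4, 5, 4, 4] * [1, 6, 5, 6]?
Use y[k] = Σ_i a[i]·b[k-i] at k=4. y[4] = 4×6 + 5×5 + 4×6 + 4×1 = 77

77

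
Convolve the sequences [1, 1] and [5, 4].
y[0] = 1×5 = 5; y[1] = 1×4 + 1×5 = 9; y[2] = 1×4 = 4

[5, 9, 4]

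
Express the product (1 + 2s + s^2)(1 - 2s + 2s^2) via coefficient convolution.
Ascending coefficients: a = [1, 2, 1], b = [1, -2, 2]. c[0] = 1×1 = 1; c[1] = 1×-2 + 2×1 = 0; c[2] = 1×2 + 2×-2 + 1×1 = -1; c[3] = 2×2 + 1×-2 = 2; c[4] = 1×2 = 2. Result coefficients: [1, 0, -1, 2, 2] → 1 - s^2 + 2s^3 + 2s^4

1 - s^2 + 2s^3 + 2s^4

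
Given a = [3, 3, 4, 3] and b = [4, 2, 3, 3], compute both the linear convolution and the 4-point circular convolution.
Linear: y_lin[0] = 3×4 = 12; y_lin[1] = 3×2 + 3×4 = 18; y_lin[2] = 3×3 + 3×2 + 4×4 = 31; y_lin[3] = 3×3 + 3×3 + 4×2 + 3×4 = 38; y_lin[4] = 3×3 + 4×3 + 3×2 = 27; y_lin[5] = 4×3 + 3×3 = 21; y_lin[6] = 3×3 = 9 → [12, 18, 31, 38, 27, 21, 9]. Circular (length 4): y[0] = 3×4 + 3×3 + 4×3 + 3×2 = 39; y[1] = 3×2 + 3×4 + 4×3 + 3×3 = 39; y[2] = 3×3 + 3×2 + 4×4 + 3×3 = 40; y[3] = 3×3 + 3×3 + 4×2 + 3×4 = 38 → [39, 39, 40, 38]

Linear: [12, 18, 31, 38, 27, 21, 9], Circular: [39, 39, 40, 38]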